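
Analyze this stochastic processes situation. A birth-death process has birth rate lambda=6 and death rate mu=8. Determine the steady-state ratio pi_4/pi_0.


For birth-death process, pi_n/pi_0 = (lambda/mu)^n
= (6/8)^4
= 0.3164

0.3164


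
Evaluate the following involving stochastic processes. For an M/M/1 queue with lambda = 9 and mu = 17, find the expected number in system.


rho = 9/17 = 0.5294
L = rho/(1-rho)
= 0.5294/0.4706
= 1.1250

1.1250


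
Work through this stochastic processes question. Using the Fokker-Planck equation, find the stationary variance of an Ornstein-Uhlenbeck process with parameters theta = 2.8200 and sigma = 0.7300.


Stationary variance = sigma^2 / (2*theta)
= 0.7300^2 / (2*2.8200)
= 0.5329 / 5.6400
= 0.0945

0.0945


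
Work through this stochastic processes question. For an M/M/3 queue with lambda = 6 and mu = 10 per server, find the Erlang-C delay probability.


a = lambda/mu = 0.6000
rho = a/c = 0.2000
Erlang-C formula applied:
C(c,a) = 0.0247

0.0247


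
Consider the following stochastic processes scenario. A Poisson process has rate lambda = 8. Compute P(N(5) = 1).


P(N(t)=k) = (lambda*t)^k * exp(-lambda*t) / k!
lambda*t = 40
= 40^1 * exp(-40) / 1!
= 40 * 4.2484e-18 / 1
= 1.6993e-16

1.6993e-16


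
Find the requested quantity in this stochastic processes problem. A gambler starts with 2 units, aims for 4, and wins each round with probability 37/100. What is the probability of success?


Gambler's ruin formula:
r = q/p = 0.6300/0.3700 = 1.7027
P(win) = (1 - r^i)/(1 - r^N)
= (1 - 1.7027^2)/(1 - 1.7027^4)
= 0.2565

0.2565


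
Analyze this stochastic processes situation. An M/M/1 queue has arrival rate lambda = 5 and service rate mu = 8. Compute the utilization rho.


rho = lambda/mu
= 5/8
= 0.6250

0.6250


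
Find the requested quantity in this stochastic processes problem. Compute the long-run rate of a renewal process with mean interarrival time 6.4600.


Long-run renewal rate = 1/E(X)
= 1/6.4600
= 0.1548

0.1548


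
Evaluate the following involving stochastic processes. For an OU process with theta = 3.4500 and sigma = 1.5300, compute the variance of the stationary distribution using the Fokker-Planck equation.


Stationary variance = sigma^2 / (2*theta)
= 1.5300^2 / (2*3.4500)
= 2.3409 / 6.9000
= 0.3393

0.3393


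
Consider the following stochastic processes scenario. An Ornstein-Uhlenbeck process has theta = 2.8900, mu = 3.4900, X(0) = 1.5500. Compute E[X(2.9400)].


E[X(t)] = mu + (X(0) - mu)*exp(-theta*t)
= 3.4900 + (1.5500 - 3.4900)*exp(-2.8900*2.9400)
= 3.4900 + -1.9400 * 2.0416e-04
= 3.4896

3.4896


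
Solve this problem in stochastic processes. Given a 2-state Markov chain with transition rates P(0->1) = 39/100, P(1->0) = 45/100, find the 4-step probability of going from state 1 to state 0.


Computing P^4 by matrix multiplication.
P = [[0.6100, 0.3900], [0.4500, 0.5500]]
After raising P to the power 4:
P^4(1,0) = 0.5354

0.5354


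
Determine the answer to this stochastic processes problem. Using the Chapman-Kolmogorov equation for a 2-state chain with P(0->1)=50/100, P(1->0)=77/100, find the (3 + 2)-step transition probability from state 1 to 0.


P^5 = P^3 * P^2
Computing via matrix multiplication of the transition matrix.
Entry (1,0) of P^5 = 0.6072

0.6072


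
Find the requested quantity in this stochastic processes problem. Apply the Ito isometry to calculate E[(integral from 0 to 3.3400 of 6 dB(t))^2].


By Ito isometry: E[(int f dB)^2] = int f^2 dt
= 6^2 * 3.3400
= 36 * 3.3400 = 120.2400

120.2400


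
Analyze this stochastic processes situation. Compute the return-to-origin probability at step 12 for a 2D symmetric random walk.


P = C(12,6)^2 / 4^12
= 924^2 / 16777216
= 853776 / 16777216
= 0.0509

0.0509


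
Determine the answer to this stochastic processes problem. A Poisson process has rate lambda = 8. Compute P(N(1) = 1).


P(N(t)=k) = (lambda*t)^k * exp(-lambda*t) / k!
lambda*t = 8
= 8^1 * exp(-8) / 1!
= 8 * 3.3546e-04 / 1
= 0.0027

0.0027


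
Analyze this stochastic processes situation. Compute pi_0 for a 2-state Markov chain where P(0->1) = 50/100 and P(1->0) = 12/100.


Stationary distribution: pi_0 = p10/(p01+p10), pi_1 = p01/(p01+p10)
p01 = 0.5000, p10 = 0.1200
pi_0 = 0.1935

0.1935


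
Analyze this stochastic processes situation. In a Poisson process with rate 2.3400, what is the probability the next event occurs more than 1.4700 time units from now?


P(X > t) = exp(-lambda * t)
= exp(-2.3400 * 1.4700)
= exp(-3.4398) = 0.0321

0.0321


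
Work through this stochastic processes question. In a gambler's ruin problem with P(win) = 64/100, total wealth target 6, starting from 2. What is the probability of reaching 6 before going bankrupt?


Gambler's ruin formula:
r = q/p = 0.3600/0.6400 = 0.5625
P(win) = (1 - r^i)/(1 - r^N)
= (1 - 0.5625^2)/(1 - 0.5625^6)
= 0.7060

0.7060


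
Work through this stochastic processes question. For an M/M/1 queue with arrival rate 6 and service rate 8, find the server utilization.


rho = lambda/mu
= 6/8
= 0.7500

0.7500


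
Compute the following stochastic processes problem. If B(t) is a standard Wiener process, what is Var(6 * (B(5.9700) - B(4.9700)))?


Var(alpha*(B(t)-B(s))) = alpha^2 * (t-s)
= 6^2 * (5.9700 - 4.9700)
= 36 * 1.0000
= 36.0000

36.0000


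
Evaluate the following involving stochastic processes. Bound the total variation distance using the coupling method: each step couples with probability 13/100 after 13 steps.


TV distance bound <= (1-delta)^n
= (1 - 0.1300)^13
= 0.8700^13
= 0.1636

0.1636


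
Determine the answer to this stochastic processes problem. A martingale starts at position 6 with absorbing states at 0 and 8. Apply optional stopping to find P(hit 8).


By optional stopping theorem: E(M at tau) = M(0) = 6
P(hit 8)*8 + P(hit 0)*0 = 6
P(hit 8) = (6 - 0)/(8 - 0) = 3/4 = 0.7500

0.7500


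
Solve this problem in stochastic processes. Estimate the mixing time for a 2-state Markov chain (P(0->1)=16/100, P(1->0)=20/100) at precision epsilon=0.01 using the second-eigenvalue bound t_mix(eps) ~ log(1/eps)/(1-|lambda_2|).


lambda_2 = |1 - p01 - p10| = |1 - 0.1600 - 0.2000| = 0.6400
t_mix ~ log(1/eps)/(1 - |lambda_2|)
= log(100)/(1 - 0.6400) = 4.6052/0.3600
= 12.7921

12.7921


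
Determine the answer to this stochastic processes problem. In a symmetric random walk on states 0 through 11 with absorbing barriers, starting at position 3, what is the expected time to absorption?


For symmetric RW on 0,...,N with absorbing barriers, E(i) = i*(N-i)
E(3) = 3 * 8 = 24

24


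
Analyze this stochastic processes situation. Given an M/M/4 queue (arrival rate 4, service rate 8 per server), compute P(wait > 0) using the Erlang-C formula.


a = lambda/mu = 0.5000
rho = a/c = 0.1250
Erlang-C formula applied:
C(c,a) = 0.0018

0.0018


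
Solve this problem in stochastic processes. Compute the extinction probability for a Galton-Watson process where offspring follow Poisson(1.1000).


Since mu = 1.1000 > 1, extinction prob q < 1.
Solve s = exp(mu*(s-1)) iteratively.
q = 0.8239

0.8239


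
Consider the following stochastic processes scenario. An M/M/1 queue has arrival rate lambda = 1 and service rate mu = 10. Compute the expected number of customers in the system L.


rho = 1/10 = 0.1000
L = rho/(1-rho)
= 0.1000/0.9000
= 0.1111

0.1111


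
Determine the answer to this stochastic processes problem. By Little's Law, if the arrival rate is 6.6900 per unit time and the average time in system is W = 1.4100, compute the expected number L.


Little's Law: L = lambda * W
= 6.6900 * 1.4100
= 9.4329

9.4329


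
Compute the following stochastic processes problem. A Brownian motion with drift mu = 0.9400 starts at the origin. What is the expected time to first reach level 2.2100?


Expected first passage time = a/mu
= 2.2100/0.9400
= 2.3511

2.3511


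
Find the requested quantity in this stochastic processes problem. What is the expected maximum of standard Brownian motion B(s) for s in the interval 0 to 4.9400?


E(max B(s)) = sqrt(2t/pi)
= sqrt(2*4.9400/pi)
= sqrt(3.1449)
= 1.7734

1.7734


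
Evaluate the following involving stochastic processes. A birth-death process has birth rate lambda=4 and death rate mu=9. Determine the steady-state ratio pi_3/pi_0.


For birth-death process, pi_n/pi_0 = (lambda/mu)^n
= (4/9)^3
= 0.0878

0.0878


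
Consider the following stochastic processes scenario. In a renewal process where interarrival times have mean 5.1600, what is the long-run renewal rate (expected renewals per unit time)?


Long-run renewal rate = 1/E(X)
= 1/5.1600
= 0.1938

0.1938


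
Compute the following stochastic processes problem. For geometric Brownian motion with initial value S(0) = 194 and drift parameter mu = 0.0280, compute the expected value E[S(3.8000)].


E[S(t)] = S(0) * exp(mu * t)
= 194 * exp(0.0280 * 3.8000)
= 194 * 1.1123
= 215.7797

215.7797


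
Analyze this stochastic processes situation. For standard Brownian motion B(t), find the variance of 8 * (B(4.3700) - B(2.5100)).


Var(alpha*(B(t)-B(s))) = alpha^2 * (t-s)
= 8^2 * (4.3700 - 2.5100)
= 64 * 1.8600
= 119.0400

119.0400


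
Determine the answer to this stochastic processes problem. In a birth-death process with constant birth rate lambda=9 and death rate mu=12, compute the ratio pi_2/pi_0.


For birth-death process, pi_n/pi_0 = (lambda/mu)^n
= (9/12)^2
= 0.5625

0.5625


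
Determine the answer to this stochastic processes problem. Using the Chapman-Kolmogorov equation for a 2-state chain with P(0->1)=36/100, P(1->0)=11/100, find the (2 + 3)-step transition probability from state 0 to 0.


P^5 = P^2 * P^3
Computing via matrix multiplication of the transition matrix.
Entry (0,0) of P^5 = 0.2661

0.2661


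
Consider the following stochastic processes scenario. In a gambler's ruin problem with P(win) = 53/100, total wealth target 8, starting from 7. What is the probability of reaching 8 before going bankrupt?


Gambler's ruin formula:
r = q/p = 0.4700/0.5300 = 0.8868
P(win) = (1 - r^i)/(1 - r^N)
= (1 - 0.8868^7)/(1 - 0.8868^8)
= 0.9209

0.9209


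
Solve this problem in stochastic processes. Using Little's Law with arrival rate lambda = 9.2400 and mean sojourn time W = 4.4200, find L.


Little's Law: L = lambda * W
= 9.2400 * 4.4200
= 40.8408

40.8408


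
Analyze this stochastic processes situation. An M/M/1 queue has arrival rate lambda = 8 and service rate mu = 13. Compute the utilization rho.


rho = lambda/mu
= 8/13
= 0.6154

0.6154


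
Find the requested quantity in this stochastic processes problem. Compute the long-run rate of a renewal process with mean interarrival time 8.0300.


Long-run renewal rate = 1/E(X)
= 1/8.0300
= 0.1245

0.1245


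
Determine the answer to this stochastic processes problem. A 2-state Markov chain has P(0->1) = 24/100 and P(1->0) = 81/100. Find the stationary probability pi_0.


Stationary distribution: pi_0 = p10/(p01+p10), pi_1 = p01/(p01+p10)
p01 = 0.2400, p10 = 0.8100
pi_0 = 0.7714

0.7714


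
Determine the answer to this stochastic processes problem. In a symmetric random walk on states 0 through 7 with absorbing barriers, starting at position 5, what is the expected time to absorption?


For symmetric RW on 0,...,N with absorbing barriers, E(i) = i*(N-i)
E(5) = 5 * 2 = 10

10


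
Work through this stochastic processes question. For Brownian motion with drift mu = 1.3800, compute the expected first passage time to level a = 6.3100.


Expected first passage time = a/mu
= 6.3100/1.3800
= 4.5725

4.5725


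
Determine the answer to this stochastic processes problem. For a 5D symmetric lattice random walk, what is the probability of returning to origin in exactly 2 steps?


P(return in 2 steps) = P(reverse first step) = 1/(2d)
= 1/10
= 0.1000

0.1000


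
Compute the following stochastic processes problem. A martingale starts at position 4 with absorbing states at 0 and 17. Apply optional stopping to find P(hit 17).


By optional stopping theorem: E(M at tau) = M(0) = 4
P(hit 17)*17 + P(hit 0)*0 = 4
P(hit 17) = (4 - 0)/(17 - 0) = 4/17 = 0.2353

0.2353


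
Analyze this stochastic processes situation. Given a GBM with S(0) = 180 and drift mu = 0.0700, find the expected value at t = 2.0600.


E[S(t)] = S(0) * exp(mu * t)
= 180 * exp(0.0700 * 2.0600)
= 180 * 1.1551
= 207.9207

207.9207


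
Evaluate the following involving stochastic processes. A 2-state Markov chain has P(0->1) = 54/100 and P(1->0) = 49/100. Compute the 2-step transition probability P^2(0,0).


Computing P^2 by matrix multiplication.
P = [[0.4600, 0.5400], [0.4900, 0.5100]]
After raising P to the power 2:
P^2(0,0) = 0.4762

0.4762


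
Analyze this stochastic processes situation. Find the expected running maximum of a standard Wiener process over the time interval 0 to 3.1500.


E(max B(s)) = sqrt(2t/pi)
= sqrt(2*3.1500/pi)
= sqrt(2.0054)
= 1.4161

1.4161


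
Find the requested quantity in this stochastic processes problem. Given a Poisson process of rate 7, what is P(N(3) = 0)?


P(N(t)=k) = (lambda*t)^k * exp(-lambda*t) / k!
lambda*t = 21
= 21^0 * exp(-21) / 0!
= 1 * 7.5826e-10 / 1
= 7.5826e-10

7.5826e-10


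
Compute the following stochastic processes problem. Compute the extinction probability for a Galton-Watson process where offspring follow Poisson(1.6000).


Since mu = 1.6000 > 1, extinction prob q < 1.
Solve s = exp(mu*(s-1)) iteratively.
q = 0.3580

0.3580


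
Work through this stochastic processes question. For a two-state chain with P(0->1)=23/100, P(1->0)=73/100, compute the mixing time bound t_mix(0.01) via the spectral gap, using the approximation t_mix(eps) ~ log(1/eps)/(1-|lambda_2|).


lambda_2 = |1 - p01 - p10| = |1 - 0.2300 - 0.7300| = 0.0400
t_mix ~ log(1/eps)/(1 - |lambda_2|)
= log(100)/(1 - 0.0400) = 4.6052/0.9600
= 4.7971

4.7971


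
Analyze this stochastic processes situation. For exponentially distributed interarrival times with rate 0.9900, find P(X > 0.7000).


P(X > t) = exp(-lambda * t)
= exp(-0.9900 * 0.7000)
= exp(-0.6930) = 0.5001

0.5001


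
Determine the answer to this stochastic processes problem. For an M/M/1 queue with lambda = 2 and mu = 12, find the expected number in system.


rho = 2/12 = 0.1667
L = rho/(1-rho)
= 0.1667/0.8333
= 0.2000

0.2000


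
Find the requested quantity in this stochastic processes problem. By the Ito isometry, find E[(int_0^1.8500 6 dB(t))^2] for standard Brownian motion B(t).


By Ito isometry: E[(int f dB)^2] = int f^2 dt
= 6^2 * 1.8500
= 36 * 1.8500 = 66.6000

66.6000


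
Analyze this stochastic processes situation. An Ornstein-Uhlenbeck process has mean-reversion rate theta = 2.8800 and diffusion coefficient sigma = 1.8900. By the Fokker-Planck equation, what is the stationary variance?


Stationary variance = sigma^2 / (2*theta)
= 1.8900^2 / (2*2.8800)
= 3.5721 / 5.7600
= 0.6202

0.6202


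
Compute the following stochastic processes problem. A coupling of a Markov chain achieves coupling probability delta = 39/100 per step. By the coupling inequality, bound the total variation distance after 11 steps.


TV distance bound <= (1-delta)^n
= (1 - 0.3900)^11
= 0.6100^11
= 0.0044

0.0044


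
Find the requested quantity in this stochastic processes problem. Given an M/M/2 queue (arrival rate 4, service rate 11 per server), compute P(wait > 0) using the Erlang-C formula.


a = lambda/mu = 0.3636
rho = a/c = 0.1818
Erlang-C formula applied:
C(c,a) = 0.0559

0.0559


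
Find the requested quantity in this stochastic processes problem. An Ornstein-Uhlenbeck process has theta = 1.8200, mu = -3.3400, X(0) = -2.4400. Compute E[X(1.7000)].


E[X(t)] = mu + (X(0) - mu)*exp(-theta*t)
= -3.3400 + (-2.4400 - -3.3400)*exp(-1.8200*1.7000)
= -3.3400 + 0.9000 * 0.0453
= -3.2992

-3.2992


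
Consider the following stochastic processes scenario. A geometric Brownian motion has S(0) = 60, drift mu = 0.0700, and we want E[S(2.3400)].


E[S(t)] = S(0) * exp(mu * t)
= 60 * exp(0.0700 * 2.3400)
= 60 * 1.1780
= 70.6787

70.6787


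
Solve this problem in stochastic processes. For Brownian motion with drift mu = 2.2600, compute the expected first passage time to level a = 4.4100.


Expected first passage time = a/mu
= 4.4100/2.2600
= 1.9513

1.9513


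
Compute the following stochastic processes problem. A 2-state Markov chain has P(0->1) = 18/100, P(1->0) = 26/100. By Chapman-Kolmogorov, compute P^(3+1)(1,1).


P^4 = P^3 * P^1
Computing via matrix multiplication of the transition matrix.
Entry (1,1) of P^4 = 0.4672

0.4672


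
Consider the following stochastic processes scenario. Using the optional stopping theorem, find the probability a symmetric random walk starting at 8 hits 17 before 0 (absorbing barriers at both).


By optional stopping theorem: E(M at tau) = M(0) = 8
P(hit 17)*17 + P(hit 0)*0 = 8
P(hit 17) = (8 - 0)/(17 - 0) = 8/17 = 0.4706

0.4706


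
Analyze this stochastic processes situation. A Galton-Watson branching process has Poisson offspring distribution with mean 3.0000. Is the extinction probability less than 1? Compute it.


Since mu = 3.0000 > 1, extinction prob q < 1.
Solve s = exp(mu*(s-1)) iteratively.
q = 0.0595

0.0595


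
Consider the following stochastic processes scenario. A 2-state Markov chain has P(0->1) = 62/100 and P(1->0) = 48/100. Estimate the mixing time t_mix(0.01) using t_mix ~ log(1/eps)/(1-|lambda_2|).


lambda_2 = |1 - p01 - p10| = |1 - 0.6200 - 0.4800| = 0.1000
t_mix ~ log(1/eps)/(1 - |lambda_2|)
= log(100)/(1 - 0.1000) = 4.6052/0.9000
= 5.1169

5.1169


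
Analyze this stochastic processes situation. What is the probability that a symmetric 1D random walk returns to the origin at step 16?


P(S(16) = 0) = C(16,8) / 4^8
= 12870 / 65536
= 0.1964

0.1964


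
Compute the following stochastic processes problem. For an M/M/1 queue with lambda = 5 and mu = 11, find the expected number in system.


rho = 5/11 = 0.4545
L = rho/(1-rho)
= 0.4545/0.5455
= 0.8333

0.8333


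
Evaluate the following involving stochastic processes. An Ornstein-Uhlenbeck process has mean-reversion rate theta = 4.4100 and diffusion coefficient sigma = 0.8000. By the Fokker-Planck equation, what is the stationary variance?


Stationary variance = sigma^2 / (2*theta)
= 0.8000^2 / (2*4.4100)
= 0.6400 / 8.8200
= 0.0726

0.0726


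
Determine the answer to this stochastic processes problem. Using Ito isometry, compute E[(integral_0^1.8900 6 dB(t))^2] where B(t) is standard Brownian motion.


By Ito isometry: E[(int f dB)^2] = int f^2 dt
= 6^2 * 1.8900
= 36 * 1.8900 = 68.0400

68.0400


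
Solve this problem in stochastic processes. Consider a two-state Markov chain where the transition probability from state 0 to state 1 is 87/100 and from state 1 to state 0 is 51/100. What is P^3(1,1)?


Computing P^3 by matrix multiplication.
P = [[0.1300, 0.8700], [0.5100, 0.4900]]
After raising P to the power 3:
P^3(1,1) = 0.6102

0.6102


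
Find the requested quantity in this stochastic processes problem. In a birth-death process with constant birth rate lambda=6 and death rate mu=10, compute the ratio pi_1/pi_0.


For birth-death process, pi_n/pi_0 = (lambda/mu)^n
= (6/10)^1
= 0.6000

0.6000


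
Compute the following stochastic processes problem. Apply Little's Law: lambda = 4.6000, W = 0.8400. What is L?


Little's Law: L = lambda * W
= 4.6000 * 0.8400
= 3.8640

3.8640


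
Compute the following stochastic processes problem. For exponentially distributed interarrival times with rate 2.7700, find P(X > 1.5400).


P(X > t) = exp(-lambda * t)
= exp(-2.7700 * 1.5400)
= exp(-4.2658) = 0.0140

0.0140


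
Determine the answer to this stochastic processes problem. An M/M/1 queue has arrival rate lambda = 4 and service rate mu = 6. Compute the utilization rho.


rho = lambda/mu
= 4/6
= 0.6667

0.6667


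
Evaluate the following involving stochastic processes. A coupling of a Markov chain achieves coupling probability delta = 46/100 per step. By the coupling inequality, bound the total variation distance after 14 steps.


TV distance bound <= (1-delta)^n
= (1 - 0.4600)^14
= 0.5400^14
= 1.7927e-04

1.7927e-04


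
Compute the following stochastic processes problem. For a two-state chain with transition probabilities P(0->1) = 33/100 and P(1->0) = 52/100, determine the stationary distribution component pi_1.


Stationary distribution: pi_0 = p10/(p01+p10), pi_1 = p01/(p01+p10)
p01 = 0.3300, p10 = 0.5200
pi_1 = 0.3882

0.3882


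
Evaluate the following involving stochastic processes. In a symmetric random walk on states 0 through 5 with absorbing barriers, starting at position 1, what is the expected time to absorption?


For symmetric RW on 0,...,N with absorbing barriers, E(i) = i*(N-i)
E(1) = 1 * 4 = 4

4


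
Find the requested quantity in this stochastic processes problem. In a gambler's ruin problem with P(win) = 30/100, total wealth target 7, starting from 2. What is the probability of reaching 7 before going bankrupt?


Gambler's ruin formula:
r = q/p = 0.7000/0.3000 = 2.3333
P(win) = (1 - r^i)/(1 - r^N)
= (1 - 2.3333^2)/(1 - 2.3333^7)
= 0.0118

0.0118


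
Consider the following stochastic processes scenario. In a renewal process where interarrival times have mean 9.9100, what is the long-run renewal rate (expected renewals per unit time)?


Long-run renewal rate = 1/E(X)
= 1/9.9100
= 0.1009

0.1009


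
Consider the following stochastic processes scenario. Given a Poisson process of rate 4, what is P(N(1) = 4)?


P(N(t)=k) = (lambda*t)^k * exp(-lambda*t) / k!
lambda*t = 4
= 4^4 * exp(-4) / 4!
= 256 * 0.0183 / 24
= 0.1954

0.1954


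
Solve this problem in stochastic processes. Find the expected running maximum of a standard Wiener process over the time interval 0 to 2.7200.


E(max B(s)) = sqrt(2t/pi)
= sqrt(2*2.7200/pi)
= sqrt(1.7316)
= 1.3159

1.3159


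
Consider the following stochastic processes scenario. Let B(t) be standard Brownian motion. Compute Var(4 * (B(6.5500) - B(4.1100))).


Var(alpha*(B(t)-B(s))) = alpha^2 * (t-s)
= 4^2 * (6.5500 - 4.1100)
= 16 * 2.4400
= 39.0400

39.0400


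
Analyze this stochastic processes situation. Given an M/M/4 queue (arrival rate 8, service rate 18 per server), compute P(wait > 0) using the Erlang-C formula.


a = lambda/mu = 0.4444
rho = a/c = 0.1111
Erlang-C formula applied:
C(c,a) = 0.0012

0.0012


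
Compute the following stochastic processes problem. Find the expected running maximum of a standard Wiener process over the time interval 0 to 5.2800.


E(max B(s)) = sqrt(2t/pi)
= sqrt(2*5.2800/pi)
= sqrt(3.3614)
= 1.8334

1.8334


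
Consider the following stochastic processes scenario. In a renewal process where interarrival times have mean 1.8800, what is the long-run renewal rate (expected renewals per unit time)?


Long-run renewal rate = 1/E(X)
= 1/1.8800
= 0.5319

0.5319


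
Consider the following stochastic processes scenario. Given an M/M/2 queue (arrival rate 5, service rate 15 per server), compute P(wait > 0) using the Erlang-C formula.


a = lambda/mu = 0.3333
rho = a/c = 0.1667
Erlang-C formula applied:
C(c,a) = 0.0476

0.0476


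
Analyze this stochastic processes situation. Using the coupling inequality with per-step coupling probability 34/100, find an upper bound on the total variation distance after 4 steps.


TV distance bound <= (1-delta)^n
= (1 - 0.3400)^4
= 0.6600^4
= 0.1897

0.1897


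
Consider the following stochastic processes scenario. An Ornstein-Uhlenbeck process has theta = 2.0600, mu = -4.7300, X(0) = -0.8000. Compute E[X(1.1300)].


E[X(t)] = mu + (X(0) - mu)*exp(-theta*t)
= -4.7300 + (-0.8000 - -4.7300)*exp(-2.0600*1.1300)
= -4.7300 + 3.9300 * 0.0975
= -4.3468

-4.3468


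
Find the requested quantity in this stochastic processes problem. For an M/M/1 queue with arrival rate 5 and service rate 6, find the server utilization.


rho = lambda/mu
= 5/6
= 0.8333

0.8333


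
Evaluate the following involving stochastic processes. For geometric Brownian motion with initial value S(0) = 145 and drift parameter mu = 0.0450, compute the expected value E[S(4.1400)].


E[S(t)] = S(0) * exp(mu * t)
= 145 * exp(0.0450 * 4.1400)
= 145 * 1.2048
= 174.6936

174.6936


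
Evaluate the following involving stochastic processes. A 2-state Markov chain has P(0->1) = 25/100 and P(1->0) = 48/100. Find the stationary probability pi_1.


Stationary distribution: pi_0 = p10/(p01+p10), pi_1 = p01/(p01+p10)
p01 = 0.2500, p10 = 0.4800
pi_1 = 0.3425

0.3425


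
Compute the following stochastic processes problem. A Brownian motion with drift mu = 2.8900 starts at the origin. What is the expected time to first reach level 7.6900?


Expected first passage time = a/mu
= 7.6900/2.8900
= 2.6609

2.6609


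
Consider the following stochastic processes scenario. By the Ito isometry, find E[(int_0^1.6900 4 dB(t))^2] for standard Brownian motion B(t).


By Ito isometry: E[(int f dB)^2] = int f^2 dt
= 4^2 * 1.6900
= 16 * 1.6900 = 27.0400

27.0400


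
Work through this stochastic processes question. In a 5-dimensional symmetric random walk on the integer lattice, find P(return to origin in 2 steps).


P(return in 2 steps) = P(reverse first step) = 1/(2d)
= 1/10
= 0.1000

0.1000


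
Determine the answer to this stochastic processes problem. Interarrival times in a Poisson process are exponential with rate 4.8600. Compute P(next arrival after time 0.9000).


P(X > t) = exp(-lambda * t)
= exp(-4.8600 * 0.9000)
= exp(-4.3740) = 0.0126

0.0126


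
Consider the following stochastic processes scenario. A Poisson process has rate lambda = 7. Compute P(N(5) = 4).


P(N(t)=k) = (lambda*t)^k * exp(-lambda*t) / k!
lambda*t = 35
= 35^4 * exp(-35) / 4!
= 1500625 * 6.3051e-16 / 24
= 3.9423e-11

3.9423e-11


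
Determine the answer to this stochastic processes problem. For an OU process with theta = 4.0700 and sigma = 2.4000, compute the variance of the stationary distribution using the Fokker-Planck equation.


Stationary variance = sigma^2 / (2*theta)
= 2.4000^2 / (2*4.0700)
= 5.7600 / 8.1400
= 0.7076

0.7076


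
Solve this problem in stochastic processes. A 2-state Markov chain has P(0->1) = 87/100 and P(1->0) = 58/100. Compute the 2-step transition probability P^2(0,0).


Computing P^2 by matrix multiplication.
P = [[0.1300, 0.8700], [0.5800, 0.4200]]
After raising P to the power 2:
P^2(0,0) = 0.5215

0.5215


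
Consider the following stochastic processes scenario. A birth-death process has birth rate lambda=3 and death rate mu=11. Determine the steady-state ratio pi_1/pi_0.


For birth-death process, pi_n/pi_0 = (lambda/mu)^n
= (3/11)^1
= 0.2727

0.2727


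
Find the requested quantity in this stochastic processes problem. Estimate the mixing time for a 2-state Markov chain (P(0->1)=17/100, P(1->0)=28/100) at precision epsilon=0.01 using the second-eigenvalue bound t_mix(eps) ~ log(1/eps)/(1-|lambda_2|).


lambda_2 = |1 - p01 - p10| = |1 - 0.1700 - 0.2800| = 0.5500
t_mix ~ log(1/eps)/(1 - |lambda_2|)
= log(100)/(1 - 0.5500) = 4.6052/0.4500
= 10.2337

10.2337


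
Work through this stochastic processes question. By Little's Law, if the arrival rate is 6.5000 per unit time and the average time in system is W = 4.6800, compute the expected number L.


Little's Law: L = lambda * W
= 6.5000 * 4.6800
= 30.4200

30.4200


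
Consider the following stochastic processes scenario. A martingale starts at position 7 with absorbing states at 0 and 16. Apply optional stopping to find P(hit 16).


By optional stopping theorem: E(M at tau) = M(0) = 7
P(hit 16)*16 + P(hit 0)*0 = 7
P(hit 16) = (7 - 0)/(16 - 0) = 7/16 = 0.4375

0.4375


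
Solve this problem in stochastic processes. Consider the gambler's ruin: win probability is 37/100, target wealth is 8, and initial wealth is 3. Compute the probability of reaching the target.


Gambler's ruin formula:
r = q/p = 0.6300/0.3700 = 1.7027
P(win) = (1 - r^i)/(1 - r^N)
= (1 - 1.7027^3)/(1 - 1.7027^8)
= 0.0565

0.0565


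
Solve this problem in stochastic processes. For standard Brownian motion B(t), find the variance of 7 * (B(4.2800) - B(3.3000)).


Var(alpha*(B(t)-B(s))) = alpha^2 * (t-s)
= 7^2 * (4.2800 - 3.3000)
= 49 * 0.9800
= 48.0200

48.0200


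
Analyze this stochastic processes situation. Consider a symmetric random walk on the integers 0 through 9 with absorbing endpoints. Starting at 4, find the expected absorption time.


For symmetric RW on 0,...,N with absorbing barriers, E(i) = i*(N-i)
E(4) = 4 * 5 = 20

20


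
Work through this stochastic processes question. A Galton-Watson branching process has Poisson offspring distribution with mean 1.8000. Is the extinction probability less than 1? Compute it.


Since mu = 1.8000 > 1, extinction prob q < 1.
Solve s = exp(mu*(s-1)) iteratively.
q = 0.2676

0.2676


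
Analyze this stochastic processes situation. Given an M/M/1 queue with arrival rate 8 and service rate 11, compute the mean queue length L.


rho = 8/11 = 0.7273
L = rho/(1-rho)
= 0.7273/0.2727
= 2.6667

2.6667


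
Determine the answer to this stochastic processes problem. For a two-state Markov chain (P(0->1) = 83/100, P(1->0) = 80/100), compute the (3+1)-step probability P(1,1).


P^4 = P^3 * P^1
Computing via matrix multiplication of the transition matrix.
Entry (1,1) of P^4 = 0.5865

0.5865


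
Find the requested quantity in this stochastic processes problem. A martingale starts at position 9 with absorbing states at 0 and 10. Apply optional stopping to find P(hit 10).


By optional stopping theorem: E(M at tau) = M(0) = 9
P(hit 10)*10 + P(hit 0)*0 = 9
P(hit 10) = (9 - 0)/(10 - 0) = 9/10 = 0.9000

0.9000


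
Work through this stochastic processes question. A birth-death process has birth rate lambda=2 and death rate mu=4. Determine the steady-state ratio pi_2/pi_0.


For birth-death process, pi_n/pi_0 = (lambda/mu)^n
= (2/4)^2
= 0.2500

0.2500


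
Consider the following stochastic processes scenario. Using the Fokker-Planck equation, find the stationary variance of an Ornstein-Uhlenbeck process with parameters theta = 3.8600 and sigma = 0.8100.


Stationary variance = sigma^2 / (2*theta)
= 0.8100^2 / (2*3.8600)
= 0.6561 / 7.7200
= 0.0850

0.0850


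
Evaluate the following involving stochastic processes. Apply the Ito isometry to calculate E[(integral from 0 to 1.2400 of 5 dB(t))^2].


By Ito isometry: E[(int f dB)^2] = int f^2 dt
= 5^2 * 1.2400
= 25 * 1.2400 = 31.0000

31.0000


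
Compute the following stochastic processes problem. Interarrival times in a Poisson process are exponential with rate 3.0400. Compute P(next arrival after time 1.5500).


P(X > t) = exp(-lambda * t)
= exp(-3.0400 * 1.5500)
= exp(-4.7120) = 0.0090

0.0090


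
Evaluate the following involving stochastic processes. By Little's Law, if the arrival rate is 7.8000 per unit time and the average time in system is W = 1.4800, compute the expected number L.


Little's Law: L = lambda * W
= 7.8000 * 1.4800
= 11.5440

11.5440


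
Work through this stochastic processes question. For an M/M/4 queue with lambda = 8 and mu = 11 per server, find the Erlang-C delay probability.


a = lambda/mu = 0.7273
rho = a/c = 0.1818
Erlang-C formula applied:
C(c,a) = 0.0069

0.0069


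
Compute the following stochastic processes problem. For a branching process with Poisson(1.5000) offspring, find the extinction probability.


Since mu = 1.5000 > 1, extinction prob q < 1.
Solve s = exp(mu*(s-1)) iteratively.
q = 0.4172

0.4172


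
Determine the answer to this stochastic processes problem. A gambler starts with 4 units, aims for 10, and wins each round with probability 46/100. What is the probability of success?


Gambler's ruin formula:
r = q/p = 0.5400/0.4600 = 1.1739
P(win) = (1 - r^i)/(1 - r^N)
= (1 - 1.1739^4)/(1 - 1.1739^10)
= 0.2265

0.2265


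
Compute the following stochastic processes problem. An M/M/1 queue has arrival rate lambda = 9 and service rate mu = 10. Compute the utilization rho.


rho = lambda/mu
= 9/10
= 0.9000

0.9000


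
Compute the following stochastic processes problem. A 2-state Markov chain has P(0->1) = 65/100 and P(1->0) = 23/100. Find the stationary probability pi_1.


Stationary distribution: pi_0 = p10/(p01+p10), pi_1 = p01/(p01+p10)
p01 = 0.6500, p10 = 0.2300
pi_1 = 0.7386

0.7386


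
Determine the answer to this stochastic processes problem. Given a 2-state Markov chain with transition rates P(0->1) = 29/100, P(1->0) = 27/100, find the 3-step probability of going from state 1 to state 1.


Computing P^3 by matrix multiplication.
P = [[0.7100, 0.2900], [0.2700, 0.7300]]
After raising P to the power 3:
P^3(1,1) = 0.5589

0.5589


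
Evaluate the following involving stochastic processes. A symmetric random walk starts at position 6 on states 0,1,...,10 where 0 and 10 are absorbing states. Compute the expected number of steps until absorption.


For symmetric RW on 0,...,N with absorbing barriers, E(i) = i*(N-i)
E(6) = 6 * 4 = 24

24


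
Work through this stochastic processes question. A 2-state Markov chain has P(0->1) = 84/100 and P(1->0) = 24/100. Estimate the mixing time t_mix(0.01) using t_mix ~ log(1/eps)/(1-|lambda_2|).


lambda_2 = |1 - p01 - p10| = |1 - 0.8400 - 0.2400| = 0.0800
t_mix ~ log(1/eps)/(1 - |lambda_2|)
= log(100)/(1 - 0.0800) = 4.6052/0.9200
= 5.0056

5.0056


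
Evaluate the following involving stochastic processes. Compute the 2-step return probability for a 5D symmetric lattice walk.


P(return in 2 steps) = P(reverse first step) = 1/(2d)
= 1/10
= 0.1000

0.1000


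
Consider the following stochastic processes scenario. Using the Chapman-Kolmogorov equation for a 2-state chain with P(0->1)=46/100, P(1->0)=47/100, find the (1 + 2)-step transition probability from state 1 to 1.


P^3 = P^1 * P^2
Computing via matrix multiplication of the transition matrix.
Entry (1,1) of P^3 = 0.4948

0.4948


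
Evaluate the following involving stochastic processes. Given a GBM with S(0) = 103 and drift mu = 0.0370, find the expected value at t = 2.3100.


E[S(t)] = S(0) * exp(mu * t)
= 103 * exp(0.0370 * 2.3100)
= 103 * 1.0892
= 112.1906

112.1906


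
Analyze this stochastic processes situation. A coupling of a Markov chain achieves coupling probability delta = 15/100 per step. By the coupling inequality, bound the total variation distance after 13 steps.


TV distance bound <= (1-delta)^n
= (1 - 0.1500)^13
= 0.8500^13
= 0.1209

0.1209


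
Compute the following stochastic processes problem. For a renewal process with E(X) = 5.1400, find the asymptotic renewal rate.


Long-run renewal rate = 1/E(X)
= 1/5.1400
= 0.1946

0.1946


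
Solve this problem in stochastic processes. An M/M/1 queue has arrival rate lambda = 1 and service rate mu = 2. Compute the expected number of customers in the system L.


rho = 1/2 = 0.5000
L = rho/(1-rho)
= 0.5000/0.5000
= 1.0000

1.0000


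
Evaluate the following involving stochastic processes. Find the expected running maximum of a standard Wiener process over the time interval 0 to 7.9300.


E(max B(s)) = sqrt(2t/pi)
= sqrt(2*7.9300/pi)
= sqrt(5.0484)
= 2.2469

2.2469


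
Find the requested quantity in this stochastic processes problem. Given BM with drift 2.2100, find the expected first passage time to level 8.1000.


Expected first passage time = a/mu
= 8.1000/2.2100
= 3.6652

3.6652


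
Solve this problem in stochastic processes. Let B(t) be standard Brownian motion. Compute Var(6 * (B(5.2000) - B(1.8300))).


Var(alpha*(B(t)-B(s))) = alpha^2 * (t-s)
= 6^2 * (5.2000 - 1.8300)
= 36 * 3.3700
= 121.3200

121.3200


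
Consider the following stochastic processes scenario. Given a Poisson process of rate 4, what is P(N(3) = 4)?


P(N(t)=k) = (lambda*t)^k * exp(-lambda*t) / k!
lambda*t = 12
= 12^4 * exp(-12) / 4!
= 20736 * 6.1442e-06 / 24
= 0.0053

0.0053


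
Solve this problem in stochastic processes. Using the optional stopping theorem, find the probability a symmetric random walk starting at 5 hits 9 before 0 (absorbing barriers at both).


By optional stopping theorem: E(M at tau) = M(0) = 5
P(hit 9)*9 + P(hit 0)*0 = 5
P(hit 9) = (5 - 0)/(9 - 0) = 5/9 = 0.5556

0.5556


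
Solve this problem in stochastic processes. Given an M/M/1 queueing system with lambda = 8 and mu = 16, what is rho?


rho = lambda/mu
= 8/16
= 0.5000

0.5000


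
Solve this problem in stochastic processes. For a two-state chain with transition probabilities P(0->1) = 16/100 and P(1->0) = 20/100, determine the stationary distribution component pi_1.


Stationary distribution: pi_0 = p10/(p01+p10), pi_1 = p01/(p01+p10)
p01 = 0.1600, p10 = 0.2000
pi_1 = 0.4444

0.4444


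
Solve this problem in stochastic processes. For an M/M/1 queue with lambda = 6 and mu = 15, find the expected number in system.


rho = 6/15 = 0.4000
L = rho/(1-rho)
= 0.4000/0.6000
= 0.6667

0.6667


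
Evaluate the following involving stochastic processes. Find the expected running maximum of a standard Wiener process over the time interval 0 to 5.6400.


E(max B(s)) = sqrt(2t/pi)
= sqrt(2*5.6400/pi)
= sqrt(3.5905)
= 1.8949

1.8949


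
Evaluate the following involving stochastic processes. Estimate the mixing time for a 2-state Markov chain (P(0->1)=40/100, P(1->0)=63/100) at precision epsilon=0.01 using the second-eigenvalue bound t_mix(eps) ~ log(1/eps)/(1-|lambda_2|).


lambda_2 = |1 - p01 - p10| = |1 - 0.4000 - 0.6300| = 0.0300
t_mix ~ log(1/eps)/(1 - |lambda_2|)
= log(100)/(1 - 0.0300) = 4.6052/0.9700
= 4.7476

4.7476


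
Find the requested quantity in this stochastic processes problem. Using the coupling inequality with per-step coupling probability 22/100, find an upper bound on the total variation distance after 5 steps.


TV distance bound <= (1-delta)^n
= (1 - 0.2200)^5
= 0.7800^5
= 0.2887

0.2887


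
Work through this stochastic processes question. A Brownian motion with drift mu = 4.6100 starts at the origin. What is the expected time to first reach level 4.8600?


Expected first passage time = a/mu
= 4.8600/4.6100
= 1.0542

1.0542


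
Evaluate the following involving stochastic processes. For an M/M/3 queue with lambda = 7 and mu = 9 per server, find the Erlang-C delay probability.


a = lambda/mu = 0.7778
rho = a/c = 0.2593
Erlang-C formula applied:
C(c,a) = 0.0484

0.0484


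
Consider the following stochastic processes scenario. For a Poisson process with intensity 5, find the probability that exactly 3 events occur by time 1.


P(N(t)=k) = (lambda*t)^k * exp(-lambda*t) / k!
lambda*t = 5
= 5^3 * exp(-5) / 3!
= 125 * 0.0067 / 6
= 0.1404

0.1404


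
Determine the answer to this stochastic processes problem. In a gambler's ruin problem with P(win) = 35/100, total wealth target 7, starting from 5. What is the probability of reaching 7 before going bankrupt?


Gambler's ruin formula:
r = q/p = 0.6500/0.3500 = 1.8571
P(win) = (1 - r^i)/(1 - r^N)
= (1 - 1.8571^5)/(1 - 1.8571^7)
= 0.2805

0.2805


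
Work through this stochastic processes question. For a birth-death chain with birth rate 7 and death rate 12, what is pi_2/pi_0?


For birth-death process, pi_n/pi_0 = (lambda/mu)^n
= (7/12)^2
= 0.3403

0.3403


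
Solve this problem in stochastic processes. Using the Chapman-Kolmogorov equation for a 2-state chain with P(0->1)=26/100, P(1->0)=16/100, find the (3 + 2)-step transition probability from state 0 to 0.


P^5 = P^3 * P^2
Computing via matrix multiplication of the transition matrix.
Entry (0,0) of P^5 = 0.4216

0.4216


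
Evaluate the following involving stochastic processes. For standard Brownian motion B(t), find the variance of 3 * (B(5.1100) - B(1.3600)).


Var(alpha*(B(t)-B(s))) = alpha^2 * (t-s)
= 3^2 * (5.1100 - 1.3600)
= 9 * 3.7500
= 33.7500

33.7500
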